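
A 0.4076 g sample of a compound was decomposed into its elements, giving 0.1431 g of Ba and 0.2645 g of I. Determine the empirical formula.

Ba: 0.1431 g ÷ 137.33 g/mol = 0.001042 mol
I: 0.2645 g ÷ 126.90 g/mol = 0.002084 mol
Ratios (÷ 0.001042): Ba 1.000, I 2.000
→ BaI2

BaI2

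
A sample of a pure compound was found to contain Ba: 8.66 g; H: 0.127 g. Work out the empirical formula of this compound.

Ba: 8.66 g ÷ 137.33 g/mol = 0.06306 mol
H: 0.127 g ÷ 1.008 g/mol = 0.126 mol
Smallest is Ba at 0.06306 mol; normalising gives Ba 1.000, H 1.998
→ BaH2

BaH2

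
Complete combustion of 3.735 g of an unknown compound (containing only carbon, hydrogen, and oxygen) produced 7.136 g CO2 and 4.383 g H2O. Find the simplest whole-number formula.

C2H6O

mol C = 7.136 / 44.01 = 0.1621; mass C = 0.1621 × 12.01 = 1.947 g
mol H = 2 × (4.383 / 18.02) = 0.4865; mass H = 0.4865 × 1.008 = 0.4904 g
mass O = 3.735 − (2.438) = 1.297 g → mol O = 0.08108
Ratios (÷ 0.08108): C 2.000, H 6.000, O 1.000
Ratio ≈ 2:6:1, so the empirical formula is C2H6O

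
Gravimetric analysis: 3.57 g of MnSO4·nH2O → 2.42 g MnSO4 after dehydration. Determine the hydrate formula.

Mass of water lost = 3.57 − 2.42 = 1.15 g → 1.15 / 18.02 = 0.06382 mol H2O
Molar mass of MnSO4 = 151.01 g/mol → mol MnSO4 = 2.42 / 151.01 = 0.01603
n = 0.06382 / 0.01603 = 3.98 ≈ 4 → MnSO4·4H2O

MnSO4·4H2O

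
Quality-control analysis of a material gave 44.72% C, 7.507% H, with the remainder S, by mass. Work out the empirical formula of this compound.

Assume 100 g: 44.72 g C, 7.507 g H, 47.773 g S.
C: 44.72 g ÷ 12.01 g/mol = 3.724 mol
H: 7.507 g ÷ 1.008 g/mol = 7.447 mol
S: 47.773 g ÷ 32.07 g/mol = 1.49 mol
Smallest is S at 1.49 mol; normalising gives C 2.500, H 4.999, S 1.000
×2: C 5.00, H 10.00, S 2.00 → C5H10S2

C5H10S2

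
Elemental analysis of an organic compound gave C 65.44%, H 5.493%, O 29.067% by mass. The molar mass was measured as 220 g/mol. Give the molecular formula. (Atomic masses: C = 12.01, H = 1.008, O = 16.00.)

Assume 100 g: 65.44 g C, 5.493 g H, 29.067 g O.
Moles — C: 65.44 / 12.01 = 5.449 mol; H: 5.493 / 1.008 = 5.449 mol; O: 29.067 / 16.00 = 1.817 mol
Divide by the smallest (1.817 mol O): C 2.999, H 3.000, O 1.000
≈ 3:3:1 → C3H3O
Empirical-formula mass = 55.05 g/mol
n = 220 / 55.05 = 4.00 ≈ 4
Molecular formula = (C3H3O)×4 = C12H12O4

C12H12O4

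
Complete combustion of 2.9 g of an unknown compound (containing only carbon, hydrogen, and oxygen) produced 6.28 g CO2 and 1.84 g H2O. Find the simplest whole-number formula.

mol C = 6.28 / 44.01 = 0.1427; mass C = 0.1427 × 12.01 = 1.714 g
mol H = 2 × (1.84 / 18.02) = 0.2042; mass H = 0.2042 × 1.008 = 0.2059 g
mass O = 2.9 − (1.920) = 0.9804 g → mol O = 0.06127
Ratios (÷ 0.06127): C 2.329, H 3.333, O 1.000
Scaling by 3: C 6.99, H 10.00, O 3.00 → C7H10O3

C7H10O3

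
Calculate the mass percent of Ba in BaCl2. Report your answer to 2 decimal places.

Molar mass = 1(137.33) + 2(35.45) = 208.230 g/mol
Mass of Ba per mole = 1 × 137.33 = 137.330 g
% Ba = 137.330 / 208.230 × 100 = 65.95%

65.95%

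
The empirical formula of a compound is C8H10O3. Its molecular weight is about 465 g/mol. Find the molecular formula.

Empirical-formula mass = 154.16 g/mol
n = 465 / 154.16 = 3.02 ≈ 3
Molecular formula = (C8H10O3)3 = C24H30O9

C24H30O9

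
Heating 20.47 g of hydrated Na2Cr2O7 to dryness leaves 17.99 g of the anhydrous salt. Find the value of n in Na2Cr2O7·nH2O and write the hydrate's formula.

Mass of water lost = 20.47 − 17.99 = 2.48 g → 2.48 / 18.02 = 0.1376 mol H2O
Molar mass of Na2Cr2O7 = 261.98 g/mol → mol Na2Cr2O7 = 17.99 / 261.98 = 0.06867
n = 0.1376 / 0.06867 = 2.00 ≈ 2 → Na2Cr2O7·2H2O

Na2Cr2O7·2H2O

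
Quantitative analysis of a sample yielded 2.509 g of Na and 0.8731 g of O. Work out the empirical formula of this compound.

Na2O

Na: 2.509 g ÷ 22.99 g/mol = 0.1091 mol
O: 0.8731 g ÷ 16.00 g/mol = 0.05457 mol
Divide by the smallest (0.05457 mol O): Na 2.000, O 1.000
≈ 2:1 → Na2O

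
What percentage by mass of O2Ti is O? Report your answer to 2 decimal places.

Molar mass = 2(16.00) + 1(47.87) = 79.870 g/mol
Mass of O per mole = 2 × 16.00 = 32.000 g
% O = 32.000 / 79.870 × 100 = 40.07%

40.07%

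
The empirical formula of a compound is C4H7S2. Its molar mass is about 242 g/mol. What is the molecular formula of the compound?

Empirical-formula mass = 119.24 g/mol
n = 242 / 119.24 = 2.03 ≈ 2
Molecular formula = (C4H7S2)2 = C8H14S4

C8H14S4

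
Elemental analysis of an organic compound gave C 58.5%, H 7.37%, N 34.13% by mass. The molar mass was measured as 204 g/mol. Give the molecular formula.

Assume 100 g: 58.5 g C, 7.37 g H, 34.13 g N.
Moles — C: 58.5 / 12.01 = 4.871 mol; H: 7.37 / 1.008 = 7.312 mol; N: 34.13 / 14.01 = 2.436 mol
Divide by the smallest (2.436 mol N): C 1.999, H 3.001, N 1.000
Ratio ≈ 2:3:1, so the empirical formula is C2H3N
Empirical-formula mass = 41.05 g/mol
n = 204 / 41.05 = 4.97 ≈ 5
Molecular formula = (C2H3N)×5 = C10H15N5

C10H15N5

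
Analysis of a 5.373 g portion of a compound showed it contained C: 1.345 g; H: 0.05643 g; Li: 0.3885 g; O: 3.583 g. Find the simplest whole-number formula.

C2HLiO4

C: 1.345 g ÷ 12.01 g/mol = 0.112 mol
H: 0.05643 g ÷ 1.008 g/mol = 0.05598 mol
Li: 0.3885 g ÷ 6.94 g/mol = 0.05598 mol
O: 3.583 g ÷ 16.00 g/mol = 0.2239 mol
Smallest is Li at 0.05598 mol; normalising gives C 2.001, H 1.000, Li 1.000, O 4.000
≈ 2:1:1:4 → C2HLiO4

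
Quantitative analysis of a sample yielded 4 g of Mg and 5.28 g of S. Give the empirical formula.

MgS

Moles — Mg: 4 / 24.31 = 0.1645 mol; S: 5.28 / 32.07 = 0.1646 mol
Smallest is Mg at 0.1645 mol; normalising gives Mg 1.000, S 1.001
≈ 1:1 → MgS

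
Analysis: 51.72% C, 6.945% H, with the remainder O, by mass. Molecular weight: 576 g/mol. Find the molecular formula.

Assume 100 g: 51.72 g C, 6.945 g H, 41.335 g O.
Moles — C: 51.72 / 12.01 = 4.306 mol; H: 6.945 / 1.008 = 6.89 mol; O: 41.335 / 16.00 = 2.583 mol
Smallest is O at 2.583 mol; normalising gives C 1.667, H 2.667, O 1.000
Scaling by 3: C 5.00, H 8.00, O 3.00 → C5H8O3
Empirical-formula mass = 116.11 g/mol
n = 576 / 116.11 = 4.96 ≈ 5
Molecular formula = (C5H8O3)×5 = C25H40O15

C25H40O15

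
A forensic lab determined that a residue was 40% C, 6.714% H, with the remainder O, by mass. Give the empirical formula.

Assume 100 g: 40 g C, 6.714 g H, 53.286 g O.
C: 40 g ÷ 12.01 g/mol = 3.331 mol
H: 6.714 g ÷ 1.008 g/mol = 6.661 mol
O: 53.286 g ÷ 16.00 g/mol = 3.33 mol
Smallest is O at 3.33 mol; normalising gives C 1.000, H 2.000, O 1.000
→ CH2O

CH2O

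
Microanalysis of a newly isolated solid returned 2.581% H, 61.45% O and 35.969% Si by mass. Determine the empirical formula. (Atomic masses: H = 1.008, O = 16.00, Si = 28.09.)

H2O3Si

Assume 100 g: 2.581 g H, 61.45 g O, 35.969 g Si.
Moles — H: 2.581 / 1.008 = 2.561 mol; O: 61.45 / 16.00 = 3.841 mol; Si: 35.969 / 28.09 = 1.28 mol
Ratios (÷ 1.28): H 2.000, O 2.999, Si 1.000
≈ 2:3:1 → H2O3Si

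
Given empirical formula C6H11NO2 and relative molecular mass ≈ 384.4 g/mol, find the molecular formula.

C18H33N3O6

Empirical-formula mass = 129.16 g/mol
n = 384.4 / 129.16 = 2.98 ≈ 3
Molecular formula = (C6H11NO2)3 = C18H33N3O6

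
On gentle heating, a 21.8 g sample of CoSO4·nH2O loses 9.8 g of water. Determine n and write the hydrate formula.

CoSO4·7H2O

Mass of anhydrous CoSO4 = 21.8 − 9.8 = 12 g
mol H2O = 9.8 / 18.02 = 0.5438
Molar mass of CoSO4 = 155.00 g/mol → mol CoSO4 = 12 / 155.00 = 0.07742
n = 0.5438 / 0.07742 = 7.02 ≈ 7 → CoSO4·7H2O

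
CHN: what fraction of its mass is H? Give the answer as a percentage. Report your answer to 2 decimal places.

3.73%

Molar mass = 1(12.01) + 1(1.008) + 1(14.01) = 27.028 g/mol
Mass of H per mole = 1 × 1.008 = 1.008 g
% H = 1.008 / 27.028 × 100 = 3.73%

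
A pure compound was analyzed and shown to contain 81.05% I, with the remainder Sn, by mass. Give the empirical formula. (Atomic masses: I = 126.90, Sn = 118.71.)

I4Sn

Assume 100 g: 81.05 g I, 18.95 g Sn.
I: 81.05 g ÷ 126.90 g/mol = 0.6387 mol
Sn: 18.95 g ÷ 118.71 g/mol = 0.1596 mol
Divide by the smallest (0.1596 mol Sn): I 4.001, Sn 1.000
→ I4Sn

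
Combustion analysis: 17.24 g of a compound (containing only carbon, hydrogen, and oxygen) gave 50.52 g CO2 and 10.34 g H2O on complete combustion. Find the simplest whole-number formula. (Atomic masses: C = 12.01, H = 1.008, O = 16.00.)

mol C = 50.52 / 44.01 = 1.148; mass C = 1.148 × 12.01 = 13.79 g
mol H = 2 × (10.34 / 18.02) = 1.148; mass H = 1.148 × 1.008 = 1.157 g
mass O = 17.24 − (14.94) = 2.297 g → mol O = 0.1435
Ratios (÷ 0.1435): C 7.997, H 7.995, O 1.000
Ratio ≈ 8:8:1, so the empirical formula is C8H8O

C8H8O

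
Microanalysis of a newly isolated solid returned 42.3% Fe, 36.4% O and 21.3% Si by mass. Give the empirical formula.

Assume 100 g: 42.3 g Fe, 36.4 g O, 21.3 g Si.
Moles — Fe: 42.3 / 55.85 = 0.7574 mol; O: 36.4 / 16.00 = 2.275 mol; Si: 21.3 / 28.09 = 0.7583 mol
Ratios (÷ 0.7574): Fe 1.000, O 3.004, Si 1.001
≈ 1:3:1 → FeO3Si

FeO3Si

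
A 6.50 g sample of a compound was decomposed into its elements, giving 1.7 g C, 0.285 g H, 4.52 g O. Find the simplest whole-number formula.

CH2O2

n(C) = 1.7/12.01 = 0.1415, n(H) = 0.285/1.008 = 0.2827, n(O) = 4.52/16.00 = 0.2825
Divide by the smallest (0.1415 mol C): C 1.000, H 1.997, O 1.996
≈ 1:2:2 → CH2O2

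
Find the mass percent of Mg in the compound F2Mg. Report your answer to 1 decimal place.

39.0%

Molar mass = 2(19.00) + 1(24.31) = 62.310 g/mol
Mass of Mg per mole = 1 × 24.31 = 24.310 g
% Mg = 24.310 / 62.310 × 100 = 39.0%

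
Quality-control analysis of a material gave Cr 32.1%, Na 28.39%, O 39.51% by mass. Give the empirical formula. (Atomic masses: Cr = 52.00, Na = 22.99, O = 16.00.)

CrNa2O4

Assume 100 g: 32.1 g Cr, 28.39 g Na, 39.51 g O.
Moles — Cr: 32.1 / 52.00 = 0.6173 mol; Na: 28.39 / 22.99 = 1.235 mol; O: 39.51 / 16.00 = 2.469 mol
Smallest is Cr at 0.6173 mol; normalising gives Cr 1.000, Na 2.000, O 4.000
Ratio ≈ 1:2:4, so the empirical formula is CrNa2O4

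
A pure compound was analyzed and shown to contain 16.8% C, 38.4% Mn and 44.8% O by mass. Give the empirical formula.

C2MnO4

Assume 100 g: 16.8 g C, 38.4 g Mn, 44.8 g O.
n(C) = 16.8/12.01 = 1.399, n(Mn) = 38.4/54.94 = 0.6989, n(O) = 44.8/16.00 = 2.8
Divide by the smallest (0.6989 mol Mn): C 2.001, Mn 1.000, O 4.006
→ C2MnO4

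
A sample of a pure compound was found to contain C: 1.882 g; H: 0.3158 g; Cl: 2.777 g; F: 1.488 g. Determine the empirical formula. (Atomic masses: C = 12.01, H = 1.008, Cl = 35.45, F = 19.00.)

C2H4ClF

Moles — C: 1.882 / 12.01 = 0.1567 mol; H: 0.3158 / 1.008 = 0.3133 mol; Cl: 2.777 / 35.45 = 0.07834 mol; F: 1.488 / 19.00 = 0.07832 mol
Smallest is F at 0.07832 mol; normalising gives C 2.001, H 4.000, Cl 1.000, F 1.000
Ratio ≈ 2:4:1:1, so the empirical formula is C2H4ClF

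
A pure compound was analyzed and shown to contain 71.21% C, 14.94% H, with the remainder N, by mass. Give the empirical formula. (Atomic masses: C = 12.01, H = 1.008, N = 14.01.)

Assume 100 g: 71.21 g C, 14.94 g H, 13.85 g N.
Moles — C: 71.21 / 12.01 = 5.929 mol; H: 14.94 / 1.008 = 14.82 mol; N: 13.85 / 14.01 = 0.9886 mol
Divide by the smallest (0.9886 mol N): C 5.998, H 14.993, N 1.000
Ratio ≈ 6:15:1, so the empirical formula is C6H15N

C6H15N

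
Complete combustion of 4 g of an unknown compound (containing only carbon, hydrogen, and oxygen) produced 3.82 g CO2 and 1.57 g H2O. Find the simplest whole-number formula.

CH2O2

mol C = 3.82 / 44.01 = 0.08680; mass C = 0.08680 × 12.01 = 1.042 g
mol H = 2 × (1.57 / 18.02) = 0.1743; mass H = 0.1743 × 1.008 = 0.1756 g
mass O = 4 − (1.218) = 2.782 g → mol O = 0.1739
Smallest is C at 0.0868 mol; normalising gives C 1.000, H 2.008, O 2.003
Ratio ≈ 1:2:2, so the empirical formula is CH2O2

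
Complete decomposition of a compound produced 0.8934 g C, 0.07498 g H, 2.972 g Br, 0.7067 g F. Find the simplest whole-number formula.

C: 0.8934 g ÷ 12.01 g/mol = 0.07439 mol
H: 0.07498 g ÷ 1.008 g/mol = 0.07438 mol
Br: 2.972 g ÷ 79.90 g/mol = 0.0372 mol
F: 0.7067 g ÷ 19.00 g/mol = 0.03719 mol
Smallest is F at 0.03719 mol; normalising gives C 2.000, H 2.000, Br 1.000, F 1.000
Ratio ≈ 2:2:1:1, so the empirical formula is C2H2BrF

C2H2BrF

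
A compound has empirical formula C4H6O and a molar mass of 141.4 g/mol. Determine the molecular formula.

C8H12O2

Empirical-formula mass = 70.09 g/mol
n = 141.4 / 70.09 = 2.02 ≈ 2
Molecular formula = (C4H6O)2 = C8H12O2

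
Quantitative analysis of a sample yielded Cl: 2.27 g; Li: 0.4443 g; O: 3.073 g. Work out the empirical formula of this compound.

n(Cl) = 2.27/35.45 = 0.06403, n(Li) = 0.4443/6.94 = 0.06402, n(O) = 3.073/16.00 = 0.1921
Smallest is Li at 0.06402 mol; normalising gives Cl 1.000, Li 1.000, O 3.000
Ratio ≈ 1:1:3, so the empirical formula is ClLiO3

ClLiO3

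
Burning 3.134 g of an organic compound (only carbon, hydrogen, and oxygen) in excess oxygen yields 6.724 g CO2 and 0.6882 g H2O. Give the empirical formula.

mol C = 6.724 / 44.01 = 0.1528; mass C = 0.1528 × 12.01 = 1.835 g
mol H = 2 × (0.6882 / 18.02) = 0.07638; mass H = 0.07638 × 1.008 = 0.07699 g
mass O = 3.134 − (1.912) = 1.222 g → mol O = 0.07638
Ratios (÷ 0.07638): C 2.000, H 1.000, O 1.000
Ratio ≈ 2:1:1, so the empirical formula is C2HO

C2HO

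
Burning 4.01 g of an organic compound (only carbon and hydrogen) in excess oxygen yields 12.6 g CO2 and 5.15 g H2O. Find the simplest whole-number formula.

CH2

mol C = 12.6 / 44.01 = 0.2863; mass C = 0.2863 × 12.01 = 3.438 g
mol H = 2 × (5.15 / 18.02) = 0.5716; mass H = 0.5716 × 1.008 = 0.5762 g
Smallest is C at 0.2863 mol; normalising gives C 1.000, H 1.996
→ CH2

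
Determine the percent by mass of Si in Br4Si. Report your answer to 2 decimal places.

8.08%

Molar mass = 4(79.90) + 1(28.09) = 347.690 g/mol
Mass of Si per mole = 1 × 28.09 = 28.090 g
% Si = 28.090 / 347.690 × 100 = 8.08%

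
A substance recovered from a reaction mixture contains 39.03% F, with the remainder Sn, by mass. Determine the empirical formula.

Assume 100 g: 39.03 g F, 60.97 g Sn.
F: 39.03 g ÷ 19.00 g/mol = 2.054 mol
Sn: 60.97 g ÷ 118.71 g/mol = 0.5136 mol
Smallest is Sn at 0.5136 mol; normalising gives F 4.000, Sn 1.000
≈ 4:1 → F4Sn

F4Sn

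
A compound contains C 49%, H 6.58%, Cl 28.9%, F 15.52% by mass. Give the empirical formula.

Assume 100 g: 49 g C, 6.58 g H, 28.9 g Cl, 15.52 g F.
Moles — C: 49 / 12.01 = 4.08 mol; H: 6.58 / 1.008 = 6.528 mol; Cl: 28.9 / 35.45 = 0.8152 mol; F: 15.52 / 19.00 = 0.8168 mol
Ratios (÷ 0.8152): C 5.005, H 8.007, Cl 1.000, F 1.002
≈ 5:8:1:1 → C5H8ClF

C5H8ClF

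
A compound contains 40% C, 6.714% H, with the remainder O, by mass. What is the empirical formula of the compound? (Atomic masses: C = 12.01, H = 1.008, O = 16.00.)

Assume 100 g: 40 g C, 6.714 g H, 53.286 g O.
C: 40 g ÷ 12.01 g/mol = 3.331 mol
H: 6.714 g ÷ 1.008 g/mol = 6.661 mol
O: 53.286 g ÷ 16.00 g/mol = 3.33 mol
Divide by the smallest (3.33 mol O): C 1.000, H 2.000, O 1.000
Ratio ≈ 1:2:1, so the empirical formula is CH2O

CH2O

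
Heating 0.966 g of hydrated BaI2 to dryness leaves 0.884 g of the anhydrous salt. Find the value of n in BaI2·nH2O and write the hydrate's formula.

BaI2·2H2O

Mass of water lost = 0.966 − 0.884 = 0.082 g → 0.082 / 18.02 = 0.00455 mol H2O
Molar mass of BaI2 = 391.13 g/mol → mol BaI2 = 0.884 / 391.13 = 0.00226
n = 0.00455 / 0.00226 = 2.01 ≈ 2 → BaI2·2H2O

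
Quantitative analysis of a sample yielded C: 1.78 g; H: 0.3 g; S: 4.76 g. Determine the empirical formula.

CH2S

Moles — C: 1.78 / 12.01 = 0.1482 mol; H: 0.3 / 1.008 = 0.2976 mol; S: 4.76 / 32.07 = 0.1484 mol
Divide by the smallest (0.1482 mol C): C 1.000, H 2.008, S 1.001
Ratio ≈ 1:2:1, so the empirical formula is CH2S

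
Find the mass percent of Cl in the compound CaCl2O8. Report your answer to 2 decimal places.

Molar mass = 1(40.08) + 2(35.45) + 8(16.00) = 238.980 g/mol
Mass of Cl per mole = 2 × 35.45 = 70.900 g
% Cl = 70.900 / 238.980 × 100 = 29.67%

29.67%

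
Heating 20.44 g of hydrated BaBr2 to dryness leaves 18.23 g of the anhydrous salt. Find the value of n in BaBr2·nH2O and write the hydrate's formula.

Mass of water lost = 20.44 − 18.23 = 2.21 g → 2.21 / 18.02 = 0.1226 mol H2O
Molar mass of BaBr2 = 297.13 g/mol → mol BaBr2 = 18.23 / 297.13 = 0.06135
n = 0.1226 / 0.06135 = 2.00 ≈ 2 → BaBr2·2H2O

BaBr2·2H2O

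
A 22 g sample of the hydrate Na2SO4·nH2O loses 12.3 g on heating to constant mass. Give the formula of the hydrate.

Na2SO4·10H2O

Mass of anhydrous Na2SO4 = 22 − 12.3 = 9.7 g
mol H2O = 12.3 / 18.02 = 0.6826
Molar mass of Na2SO4 = 142.05 g/mol → mol Na2SO4 = 9.7 / 142.05 = 0.06829
n = 0.6826 / 0.06829 = 10.00 ≈ 10 → Na2SO4·10H2O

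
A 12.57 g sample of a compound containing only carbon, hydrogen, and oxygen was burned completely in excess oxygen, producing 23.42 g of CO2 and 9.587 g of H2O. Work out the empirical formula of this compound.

C5H10O3

mol C = 23.42 / 44.01 = 0.5322; mass C = 0.5322 × 12.01 = 6.391 g
mol H = 2 × (9.587 / 18.02) = 1.064; mass H = 1.064 × 1.008 = 1.073 g
mass O = 12.57 − (7.464) = 5.106 g → mol O = 0.3191
Smallest is O at 0.3191 mol; normalising gives C 1.667, H 3.334, O 1.000
Multiply by 3: C 5.00, H 10.00, O 3.00 → C5H10O3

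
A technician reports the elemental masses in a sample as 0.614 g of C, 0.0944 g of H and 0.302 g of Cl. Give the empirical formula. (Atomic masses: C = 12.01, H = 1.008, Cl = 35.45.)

C6H11Cl

Moles — C: 0.614 / 12.01 = 0.05112 mol; H: 0.0944 / 1.008 = 0.09365 mol; Cl: 0.302 / 35.45 = 0.008519 mol
Ratios (÷ 0.008519): C 6.001, H 10.993, Cl 1.000
Ratio ≈ 6:11:1, so the empirical formula is C6H11Cl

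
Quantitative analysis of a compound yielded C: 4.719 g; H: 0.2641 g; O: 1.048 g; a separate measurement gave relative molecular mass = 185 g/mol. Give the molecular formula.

Moles — C: 4.719 / 12.01 = 0.3929 mol; H: 0.2641 / 1.008 = 0.262 mol; O: 1.048 / 16.00 = 0.0655 mol
Smallest is O at 0.0655 mol; normalising gives C 5.999, H 4.000, O 1.000
≈ 6:4:1 → C6H4O
Empirical-formula mass = 92.09 g/mol
n = 185 / 92.09 = 2.01 ≈ 2
Molecular formula = (C6H4O)×2 = C12H8O2

C12H8O2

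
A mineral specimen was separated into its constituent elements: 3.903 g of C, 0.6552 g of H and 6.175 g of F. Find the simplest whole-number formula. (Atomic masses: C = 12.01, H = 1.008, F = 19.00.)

Moles — C: 3.903 / 12.01 = 0.325 mol; H: 0.6552 / 1.008 = 0.65 mol; F: 6.175 / 19.00 = 0.325 mol
Ratios (÷ 0.325): C 1.000, H 2.000, F 1.000
≈ 1:2:1 → CH2F

CH2F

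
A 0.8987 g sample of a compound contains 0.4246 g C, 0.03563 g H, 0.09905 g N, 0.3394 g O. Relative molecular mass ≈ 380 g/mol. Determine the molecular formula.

n(C) = 0.4246/12.01 = 0.03535, n(H) = 0.03563/1.008 = 0.03535, n(N) = 0.09905/14.01 = 0.00707, n(O) = 0.3394/16.00 = 0.02121
Divide by the smallest (0.00707 mol N): C 5.001, H 5.000, N 1.000, O 3.000
→ C5H5NO3
Empirical-formula mass = 127.10 g/mol
n = 380 / 127.10 = 2.99 ≈ 3
Molecular formula = (C5H5NO3)×3 = C15H15N3O9

C15H15N3O9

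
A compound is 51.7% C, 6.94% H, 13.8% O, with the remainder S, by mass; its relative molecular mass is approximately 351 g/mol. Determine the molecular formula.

C15H24O3S3

Assume 100 g: 51.7 g C, 6.94 g H, 13.8 g O, 27.56 g S.
n(C) = 51.7/12.01 = 4.305, n(H) = 6.94/1.008 = 6.885, n(O) = 13.8/16.00 = 0.8625, n(S) = 27.56/32.07 = 0.8594
Ratios (÷ 0.8594): C 5.009, H 8.012, O 1.004, S 1.000
→ C5H8OS
Empirical-formula mass = 116.18 g/mol
n = 351 / 116.18 = 3.02 ≈ 3
Molecular formula = (C5H8OS)×3 = C15H24O3S3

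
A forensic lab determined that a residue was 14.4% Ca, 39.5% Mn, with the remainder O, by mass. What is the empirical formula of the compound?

CaMn2O8

Assume 100 g: 14.4 g Ca, 39.5 g Mn, 46.1 g O.
n(Ca) = 14.4/40.08 = 0.3593, n(Mn) = 39.5/54.94 = 0.719, n(O) = 46.1/16.00 = 2.881
Ratios (÷ 0.3593): Ca 1.000, Mn 2.001, O 8.019
→ CaMn2O8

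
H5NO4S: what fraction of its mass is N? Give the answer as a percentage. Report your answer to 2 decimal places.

12.17%

Molar mass = 5(1.008) + 1(14.01) + 4(16.00) + 1(32.07) = 115.120 g/mol
Mass of N per mole = 1 × 14.01 = 14.010 g
% N = 14.010 / 115.120 × 100 = 12.17%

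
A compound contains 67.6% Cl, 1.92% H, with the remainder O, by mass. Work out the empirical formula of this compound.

ClHO

Assume 100 g: 67.6 g Cl, 1.92 g H, 30.48 g O.
Moles — Cl: 67.6 / 35.45 = 1.907 mol; H: 1.92 / 1.008 = 1.905 mol; O: 30.48 / 16.00 = 1.905 mol
Ratios (÷ 1.905): Cl 1.001, H 1.000, O 1.000
→ ClHO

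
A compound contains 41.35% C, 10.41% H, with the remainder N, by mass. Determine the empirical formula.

Assume 100 g: 41.35 g C, 10.41 g H, 48.24 g N.
C: 41.35 g ÷ 12.01 g/mol = 3.443 mol
H: 10.41 g ÷ 1.008 g/mol = 10.33 mol
N: 48.24 g ÷ 14.01 g/mol = 3.443 mol
Divide by the smallest (3.443 mol C): C 1.000, H 3.000, N 1.000
Ratio ≈ 1:3:1, so the empirical formula is CH3N

CH3N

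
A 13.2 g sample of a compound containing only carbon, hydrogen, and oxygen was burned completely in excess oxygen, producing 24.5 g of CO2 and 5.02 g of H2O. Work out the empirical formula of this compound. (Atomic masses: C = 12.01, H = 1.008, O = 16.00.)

mol C = 24.5 / 44.01 = 0.5567; mass C = 0.5567 × 12.01 = 6.686 g
mol H = 2 × (5.02 / 18.02) = 0.5572; mass H = 0.5572 × 1.008 = 0.5616 g
mass O = 13.2 − (7.247) = 5.953 g → mol O = 0.3720
Ratios (÷ 0.372): C 1.496, H 1.498, O 1.000
Scaling by 2: C 2.99, H 3.00, O 2.00 → C3H3O2

C3H3O2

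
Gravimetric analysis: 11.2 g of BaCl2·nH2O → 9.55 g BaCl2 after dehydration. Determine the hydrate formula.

Mass of water lost = 11.2 − 9.55 = 1.65 g → 1.65 / 18.02 = 0.09156 mol H2O
Molar mass of BaCl2 = 208.23 g/mol → mol BaCl2 = 9.55 / 208.23 = 0.04586
n = 0.09156 / 0.04586 = 2.00 ≈ 2 → BaCl2·2H2O

BaCl2·2H2O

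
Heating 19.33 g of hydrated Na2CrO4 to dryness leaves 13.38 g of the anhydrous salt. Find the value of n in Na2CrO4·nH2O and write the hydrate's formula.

Mass of water lost = 19.33 − 13.38 = 5.95 g → 5.95 / 18.02 = 0.3302 mol H2O
Molar mass of Na2CrO4 = 161.98 g/mol → mol Na2CrO4 = 13.38 / 161.98 = 0.0826
n = 0.3302 / 0.0826 = 4.00 ≈ 4 → Na2CrO4·4H2O

Na2CrO4·4H2O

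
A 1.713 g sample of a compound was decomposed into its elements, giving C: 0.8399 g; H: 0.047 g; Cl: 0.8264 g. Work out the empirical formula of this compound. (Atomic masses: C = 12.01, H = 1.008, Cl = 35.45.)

Moles — C: 0.8399 / 12.01 = 0.06993 mol; H: 0.047 / 1.008 = 0.04663 mol; Cl: 0.8264 / 35.45 = 0.02331 mol
Ratios (÷ 0.02331): C 3.000, H 2.000, Cl 1.000
Ratio ≈ 3:2:1, so the empirical formula is C3H2Cl

C3H2Cl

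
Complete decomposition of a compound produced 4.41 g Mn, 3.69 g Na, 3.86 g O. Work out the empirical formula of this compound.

MnNa2O3

Mn: 4.41 g ÷ 54.94 g/mol = 0.08027 mol
Na: 3.69 g ÷ 22.99 g/mol = 0.1605 mol
O: 3.86 g ÷ 16.00 g/mol = 0.2412 mol
Ratios (÷ 0.08027): Mn 1.000, Na 2.000, O 3.006
Ratio ≈ 1:2:3, so the empirical formula is MnNa2O3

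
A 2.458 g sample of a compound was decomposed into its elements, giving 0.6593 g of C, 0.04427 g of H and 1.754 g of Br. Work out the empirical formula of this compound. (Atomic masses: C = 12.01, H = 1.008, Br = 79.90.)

C5H4Br2

C: 0.6593 g ÷ 12.01 g/mol = 0.0549 mol
H: 0.04427 g ÷ 1.008 g/mol = 0.04392 mol
Br: 1.754 g ÷ 79.90 g/mol = 0.02195 mol
Divide by the smallest (0.02195 mol Br): C 2.501, H 2.001, Br 1.000
Scaling by 2: C 5.00, H 4.00, Br 2.00 → C5H4Br2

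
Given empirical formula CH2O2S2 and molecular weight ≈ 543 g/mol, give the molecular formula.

C5H10O10S10

Empirical-formula mass = 110.17 g/mol
n = 543 / 110.17 = 4.93 ≈ 5
Molecular formula = (CH2O2S2)5 = C5H10O10S10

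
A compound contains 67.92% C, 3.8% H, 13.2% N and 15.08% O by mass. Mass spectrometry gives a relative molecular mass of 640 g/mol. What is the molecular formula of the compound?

C36H24N6O6

Assume 100 g: 67.92 g C, 3.8 g H, 13.2 g N, 15.08 g O.
C: 67.92 g ÷ 12.01 g/mol = 5.655 mol
H: 3.8 g ÷ 1.008 g/mol = 3.77 mol
N: 13.2 g ÷ 14.01 g/mol = 0.9422 mol
O: 15.08 g ÷ 16.00 g/mol = 0.9425 mol
Divide by the smallest (0.9422 mol N): C 6.002, H 4.001, N 1.000, O 1.000
→ C6H4NO
Empirical-formula mass = 106.10 g/mol
n = 640 / 106.10 = 6.03 ≈ 6
Molecular formula = (C6H4NO)×6 = C36H24N6O6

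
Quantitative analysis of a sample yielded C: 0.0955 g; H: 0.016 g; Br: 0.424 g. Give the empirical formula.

n(C) = 0.0955/12.01 = 0.007952, n(H) = 0.016/1.008 = 0.01587, n(Br) = 0.424/79.90 = 0.005307
Ratios (÷ 0.005307): C 1.498, H 2.991, Br 1.000
Multiply by 2: C 3.00, H 5.98, Br 2.00 → C3H6Br2

C3H6Br2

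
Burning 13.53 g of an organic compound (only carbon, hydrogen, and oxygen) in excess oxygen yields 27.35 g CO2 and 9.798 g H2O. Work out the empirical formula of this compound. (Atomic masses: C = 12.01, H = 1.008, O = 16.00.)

mol C = 27.35 / 44.01 = 0.6214; mass C = 0.6214 × 12.01 = 7.464 g
mol H = 2 × (9.798 / 18.02) = 1.087; mass H = 1.087 × 1.008 = 1.096 g
mass O = 13.53 − (8.560) = 4.970 g → mol O = 0.3106
Smallest is O at 0.3106 mol; normalising gives C 2.001, H 3.501, O 1.000
×2: C 4.00, H 7.00, O 2.00 → C4H7O2

C4H7O2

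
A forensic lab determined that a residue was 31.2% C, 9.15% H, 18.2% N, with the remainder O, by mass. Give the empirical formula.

C2H7NO2

Assume 100 g: 31.2 g C, 9.15 g H, 18.2 g N, 41.45 g O.
n(C) = 31.2/12.01 = 2.598, n(H) = 9.15/1.008 = 9.077, n(N) = 18.2/14.01 = 1.299, n(O) = 41.45/16.00 = 2.591
Ratios (÷ 1.299): C 2.000, H 6.988, N 1.000, O 1.994
≈ 2:7:1:2 → C2H7NO2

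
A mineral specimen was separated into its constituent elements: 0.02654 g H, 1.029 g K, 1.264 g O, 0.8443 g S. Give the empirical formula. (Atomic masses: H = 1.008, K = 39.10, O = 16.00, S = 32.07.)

Moles — H: 0.02654 / 1.008 = 0.02633 mol; K: 1.029 / 39.10 = 0.02632 mol; O: 1.264 / 16.00 = 0.079 mol; S: 0.8443 / 32.07 = 0.02633 mol
Smallest is K at 0.02632 mol; normalising gives H 1.000, K 1.000, O 3.002, S 1.000
→ HKO3S

HKO3S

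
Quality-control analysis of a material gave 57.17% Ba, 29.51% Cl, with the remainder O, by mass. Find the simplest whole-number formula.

BaCl2O2

Assume 100 g: 57.17 g Ba, 29.51 g Cl, 13.32 g O.
Ba: 57.17 g ÷ 137.33 g/mol = 0.4163 mol
Cl: 29.51 g ÷ 35.45 g/mol = 0.8324 mol
O: 13.32 g ÷ 16.00 g/mol = 0.8325 mol
Smallest is Ba at 0.4163 mol; normalising gives Ba 1.000, Cl 2.000, O 2.000
Ratio ≈ 1:2:2, so the empirical formula is BaCl2O2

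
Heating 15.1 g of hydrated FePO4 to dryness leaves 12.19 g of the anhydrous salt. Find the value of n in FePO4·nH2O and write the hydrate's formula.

FePO4·2H2O

Mass of water lost = 15.1 − 12.19 = 2.91 g → 2.91 / 18.02 = 0.1615 mol H2O
Molar mass of FePO4 = 150.82 g/mol → mol FePO4 = 12.19 / 150.82 = 0.08082
n = 0.1615 / 0.08082 = 2.00 ≈ 2 → FePO4·2H2O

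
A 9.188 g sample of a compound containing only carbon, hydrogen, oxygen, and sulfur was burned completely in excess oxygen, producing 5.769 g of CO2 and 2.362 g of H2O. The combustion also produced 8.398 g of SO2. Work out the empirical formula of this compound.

mol C = 5.769 / 44.01 = 0.1311; mass C = 0.1311 × 12.01 = 1.574 g
mol H = 2 × (2.362 / 18.02) = 0.2622; mass H = 0.2622 × 1.008 = 0.2643 g
mol S = 8.398 / 64.07 = 0.1311; mass S = 4.204 g
mass O = 9.188 − (6.042) = 3.146 g → mol O = 0.1966
Smallest is S at 0.1311 mol; normalising gives C 1.000, H 2.000, O 1.500, S 1.000
×2: C 2.00, H 4.00, O 3.00, S 2.00 → C2H4O3S2

C2H4O3S2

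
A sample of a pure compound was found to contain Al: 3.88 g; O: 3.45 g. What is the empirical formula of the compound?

Al: 3.88 g ÷ 26.98 g/mol = 0.1438 mol
O: 3.45 g ÷ 16.00 g/mol = 0.2156 mol
Smallest is Al at 0.1438 mol; normalising gives Al 1.000, O 1.499
Scaling by 2: Al 2.00, O 3.00 → Al2O3

Al2O3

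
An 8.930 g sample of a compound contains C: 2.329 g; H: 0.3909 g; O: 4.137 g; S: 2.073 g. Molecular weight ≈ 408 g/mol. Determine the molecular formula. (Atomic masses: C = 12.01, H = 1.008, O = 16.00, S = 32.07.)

C: 2.329 g ÷ 12.01 g/mol = 0.1939 mol
H: 0.3909 g ÷ 1.008 g/mol = 0.3878 mol
O: 4.137 g ÷ 16.00 g/mol = 0.2586 mol
S: 2.073 g ÷ 32.07 g/mol = 0.06464 mol
Divide by the smallest (0.06464 mol S): C 3.000, H 5.999, O 4.000, S 1.000
≈ 3:6:4:1 → C3H6O4S
Empirical-formula mass = 138.15 g/mol
n = 408 / 138.15 = 2.95 ≈ 3
Molecular formula = (C3H6O4S)×3 = C9H18O12S3

C9H18O12S3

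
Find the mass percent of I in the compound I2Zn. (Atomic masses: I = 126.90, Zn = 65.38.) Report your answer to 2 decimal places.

79.52%

Molar mass = 2(126.90) + 1(65.38) = 319.180 g/mol
Mass of I per mole = 2 × 126.90 = 253.800 g
% I = 253.800 / 319.180 × 100 = 79.52%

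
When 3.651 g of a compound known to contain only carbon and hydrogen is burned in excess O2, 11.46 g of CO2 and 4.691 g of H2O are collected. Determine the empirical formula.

CH2

mol C = 11.46 / 44.01 = 0.2604; mass C = 0.2604 × 12.01 = 3.127 g
mol H = 2 × (4.691 / 18.02) = 0.5206; mass H = 0.5206 × 1.008 = 0.5248 g
Divide by the smallest (0.2604 mol C): C 1.000, H 1.999
≈ 1:2 → CH2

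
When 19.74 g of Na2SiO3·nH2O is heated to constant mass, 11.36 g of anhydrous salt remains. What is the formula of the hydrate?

Mass of water lost = 19.74 − 11.36 = 8.38 g → 8.38 / 18.02 = 0.465 mol H2O
Molar mass of Na2SiO3 = 122.07 g/mol → mol Na2SiO3 = 11.36 / 122.07 = 0.09306
n = 0.465 / 0.09306 = 5.00 ≈ 5 → Na2SiO3·5H2O

Na2SiO3·5H2O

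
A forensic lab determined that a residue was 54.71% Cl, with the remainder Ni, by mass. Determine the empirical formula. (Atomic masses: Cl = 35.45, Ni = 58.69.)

Assume 100 g: 54.71 g Cl, 45.29 g Ni.
Cl: 54.71 g ÷ 35.45 g/mol = 1.543 mol
Ni: 45.29 g ÷ 58.69 g/mol = 0.7717 mol
Smallest is Ni at 0.7717 mol; normalising gives Cl 2.000, Ni 1.000
→ Cl2Ni

Cl2Ni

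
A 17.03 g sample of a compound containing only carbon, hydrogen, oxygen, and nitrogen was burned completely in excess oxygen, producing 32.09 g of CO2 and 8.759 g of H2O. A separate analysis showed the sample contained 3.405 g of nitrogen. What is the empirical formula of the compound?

mol C = 32.09 / 44.01 = 0.7292; mass C = 0.7292 × 12.01 = 8.757 g
mol H = 2 × (8.759 / 18.02) = 0.9721; mass H = 0.9721 × 1.008 = 0.9799 g
mol N = 3.405 / 14.01 = 0.2430
mass O = 17.03 − (13.14) = 3.888 g → mol O = 0.2430
Smallest is O at 0.243 mol; normalising gives C 3.001, H 4.001, N 1.000, O 1.000
≈ 3:4:1:1 → C3H4NO

C3H4NO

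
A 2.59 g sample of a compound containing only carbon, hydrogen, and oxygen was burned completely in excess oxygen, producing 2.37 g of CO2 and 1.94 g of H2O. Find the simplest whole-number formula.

mol C = 2.37 / 44.01 = 0.05385; mass C = 0.05385 × 12.01 = 0.6468 g
mol H = 2 × (1.94 / 18.02) = 0.2153; mass H = 0.2153 × 1.008 = 0.2170 g
mass O = 2.59 − (0.8638) = 1.726 g → mol O = 0.1079
Smallest is C at 0.05385 mol; normalising gives C 1.000, H 3.998, O 2.003
≈ 1:4:2 → CH4O2

CH4O2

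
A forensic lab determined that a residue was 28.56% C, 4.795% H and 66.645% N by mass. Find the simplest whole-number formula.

CH2N2

Assume 100 g: 28.56 g C, 4.795 g H, 66.645 g N.
C: 28.56 g ÷ 12.01 g/mol = 2.378 mol
H: 4.795 g ÷ 1.008 g/mol = 4.757 mol
N: 66.645 g ÷ 14.01 g/mol = 4.757 mol
Divide by the smallest (2.378 mol C): C 1.000, H 2.000, N 2.000
≈ 1:2:2 → CH2N2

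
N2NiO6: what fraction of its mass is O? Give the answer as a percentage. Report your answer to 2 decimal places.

52.54%

Molar mass = 2(14.01) + 1(58.69) + 6(16.00) = 182.710 g/mol
Mass of O per mole = 6 × 16.00 = 96.000 g
% O = 96.000 / 182.710 × 100 = 52.54%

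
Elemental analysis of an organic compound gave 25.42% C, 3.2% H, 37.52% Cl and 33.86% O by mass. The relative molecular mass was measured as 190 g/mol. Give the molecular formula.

C4H6Cl2O4

Assume 100 g: 25.42 g C, 3.2 g H, 37.52 g Cl, 33.86 g O.
n(C) = 25.42/12.01 = 2.117, n(H) = 3.2/1.008 = 3.175, n(Cl) = 37.52/35.45 = 1.058, n(O) = 33.86/16.00 = 2.116
Smallest is Cl at 1.058 mol; normalising gives C 2.000, H 2.999, Cl 1.000, O 1.999
→ C2H3ClO2
Empirical-formula mass = 94.49 g/mol
n = 190 / 94.49 = 2.01 ≈ 2
Molecular formula = (C2H3ClO2)×2 = C4H6Cl2O4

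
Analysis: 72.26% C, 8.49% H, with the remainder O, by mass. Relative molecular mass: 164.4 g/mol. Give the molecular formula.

Assume 100 g: 72.26 g C, 8.49 g H, 19.25 g O.
n(C) = 72.26/12.01 = 6.017, n(H) = 8.49/1.008 = 8.423, n(O) = 19.25/16.00 = 1.203
Divide by the smallest (1.203 mol O): C 5.001, H 7.001, O 1.000
≈ 5:7:1 → C5H7O
Empirical-formula mass = 83.11 g/mol
n = 164.4 / 83.11 = 1.98 ≈ 2
Molecular formula = (C5H7O)×2 = C10H14O2

C10H14O2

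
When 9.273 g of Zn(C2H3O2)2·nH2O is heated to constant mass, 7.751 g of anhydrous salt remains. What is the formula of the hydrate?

Zn(C2H3O2)2·2H2O

Mass of water lost = 9.273 − 7.751 = 1.522 g → 1.522 / 18.02 = 0.08446 mol H2O
Molar mass of Zn(C2H3O2)2 = 183.47 g/mol → mol Zn(C2H3O2)2 = 7.751 / 183.47 = 0.04225
n = 0.08446 / 0.04225 = 2.00 ≈ 2 → Zn(C2H3O2)2·2H2O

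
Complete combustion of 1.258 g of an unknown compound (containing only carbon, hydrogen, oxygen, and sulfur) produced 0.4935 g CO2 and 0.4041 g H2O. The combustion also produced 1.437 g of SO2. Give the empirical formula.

mol C = 0.4935 / 44.01 = 0.01121; mass C = 0.01121 × 12.01 = 0.1347 g
mol H = 2 × (0.4041 / 18.02) = 0.04485; mass H = 0.04485 × 1.008 = 0.04521 g
mol S = 1.437 / 64.07 = 0.02243; mass S = 0.7193 g
mass O = 1.258 − (0.8992) = 0.3588 g → mol O = 0.02243
Smallest is C at 0.01121 mol; normalising gives C 1.000, H 4.000, O 2.000, S 2.000
≈ 1:4:2:2 → CH4O2S2

CH4O2S2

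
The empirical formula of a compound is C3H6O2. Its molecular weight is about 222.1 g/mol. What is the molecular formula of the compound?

Empirical-formula mass = 74.08 g/mol
n = 222.1 / 74.08 = 3.00 ≈ 3
Molecular formula = (C3H6O2)3 = C9H18O6

C9H18O6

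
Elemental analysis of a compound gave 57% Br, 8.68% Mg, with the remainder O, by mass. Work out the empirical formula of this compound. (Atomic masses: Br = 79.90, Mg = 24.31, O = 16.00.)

Br2MgO6

Assume 100 g: 57 g Br, 8.68 g Mg, 34.32 g O.
Moles — Br: 57 / 79.90 = 0.7134 mol; Mg: 8.68 / 24.31 = 0.3571 mol; O: 34.32 / 16.00 = 2.145 mol
Divide by the smallest (0.3571 mol Mg): Br 1.998, Mg 1.000, O 6.007
→ Br2MgO6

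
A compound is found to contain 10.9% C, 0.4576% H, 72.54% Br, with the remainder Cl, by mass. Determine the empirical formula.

C2HBr2Cl

Assume 100 g: 10.9 g C, 0.4576 g H, 72.54 g Br, 16.102 g Cl.
Moles — C: 10.9 / 12.01 = 0.9076 mol; H: 0.4576 / 1.008 = 0.454 mol; Br: 72.54 / 79.90 = 0.9079 mol; Cl: 16.102 / 35.45 = 0.4542 mol
Divide by the smallest (0.454 mol H): C 1.999, H 1.000, Br 2.000, Cl 1.001
→ C2HBr2Cl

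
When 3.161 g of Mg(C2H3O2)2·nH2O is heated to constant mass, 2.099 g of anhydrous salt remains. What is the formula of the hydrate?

Mg(C2H3O2)2·4H2O

Mass of water lost = 3.161 − 2.099 = 1.062 g → 1.062 / 18.02 = 0.05893 mol H2O
Molar mass of Mg(C2H3O2)2 = 142.40 g/mol → mol Mg(C2H3O2)2 = 2.099 / 142.40 = 0.01474
n = 0.05893 / 0.01474 = 4.00 ≈ 4 → Mg(C2H3O2)2·4H2O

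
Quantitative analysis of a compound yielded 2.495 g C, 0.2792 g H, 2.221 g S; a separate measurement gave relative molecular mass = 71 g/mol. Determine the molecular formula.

C3H4S

n(C) = 2.495/12.01 = 0.2077, n(H) = 0.2792/1.008 = 0.277, n(S) = 2.221/32.07 = 0.06925
Ratios (÷ 0.06925): C 3.000, H 3.999, S 1.000
→ C3H4S
Empirical-formula mass = 72.13 g/mol
n = 71 / 72.13 = 0.98 ≈ 1
Molecular formula = empirical formula = C3H4S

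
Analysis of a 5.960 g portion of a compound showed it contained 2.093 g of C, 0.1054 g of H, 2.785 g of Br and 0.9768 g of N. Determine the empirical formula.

C5H3BrN2

C: 2.093 g ÷ 12.01 g/mol = 0.1743 mol
H: 0.1054 g ÷ 1.008 g/mol = 0.1046 mol
Br: 2.785 g ÷ 79.90 g/mol = 0.03486 mol
N: 0.9768 g ÷ 14.01 g/mol = 0.06972 mol
Ratios (÷ 0.03486): C 5.000, H 3.000, Br 1.000, N 2.000
Ratio ≈ 5:3:1:2, so the empirical formula is C5H3BrN2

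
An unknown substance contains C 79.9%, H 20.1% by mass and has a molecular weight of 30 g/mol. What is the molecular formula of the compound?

C2H6

Assume 100 g: 79.9 g C, 20.1 g H.
Moles — C: 79.9 / 12.01 = 6.653 mol; H: 20.1 / 1.008 = 19.94 mol
Ratios (÷ 6.653): C 1.000, H 2.997
Ratio ≈ 1:3, so the empirical formula is CH3
Empirical-formula mass = 15.03 g/mol
n = 30 / 15.03 = 2.00 ≈ 2
Molecular formula = (CH3)×2 = C2H6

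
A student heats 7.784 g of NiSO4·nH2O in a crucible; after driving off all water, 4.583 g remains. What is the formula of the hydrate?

Mass of water lost = 7.784 − 4.583 = 3.201 g → 3.201 / 18.02 = 0.1776 mol H2O
Molar mass of NiSO4 = 154.76 g/mol → mol NiSO4 = 4.583 / 154.76 = 0.02961
n = 0.1776 / 0.02961 = 6.00 ≈ 6 → NiSO4·6H2O

NiSO4·6H2O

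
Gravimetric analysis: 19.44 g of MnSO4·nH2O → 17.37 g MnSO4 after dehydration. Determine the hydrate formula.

MnSO4·H2O

Mass of water lost = 19.44 − 17.37 = 2.07 g → 2.07 / 18.02 = 0.1149 mol H2O
Molar mass of MnSO4 = 151.01 g/mol → mol MnSO4 = 17.37 / 151.01 = 0.115
n = 0.1149 / 0.115 = 1.00 ≈ 1 → MnSO4·H2O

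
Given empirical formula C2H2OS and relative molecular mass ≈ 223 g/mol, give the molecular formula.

Empirical-formula mass = 74.11 g/mol
n = 223 / 74.11 = 3.01 ≈ 3
Molecular formula = (C2H2OS)3 = C6H6O3S3

C6H6O3S3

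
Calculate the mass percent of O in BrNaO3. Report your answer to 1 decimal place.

Molar mass = 1(79.90) + 1(22.99) + 3(16.00) = 150.890 g/mol
Mass of O per mole = 3 × 16.00 = 48.000 g
% O = 48.000 / 150.890 × 100 = 31.8%

31.8%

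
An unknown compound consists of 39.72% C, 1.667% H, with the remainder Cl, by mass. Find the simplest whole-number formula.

C2HCl

Assume 100 g: 39.72 g C, 1.667 g H, 58.613 g Cl.
C: 39.72 g ÷ 12.01 g/mol = 3.307 mol
H: 1.667 g ÷ 1.008 g/mol = 1.654 mol
Cl: 58.613 g ÷ 35.45 g/mol = 1.653 mol
Divide by the smallest (1.653 mol Cl): C 2.000, H 1.000, Cl 1.000
Ratio ≈ 2:1:1, so the empirical formula is C2HCl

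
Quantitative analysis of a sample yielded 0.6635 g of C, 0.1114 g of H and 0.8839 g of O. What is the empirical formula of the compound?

n(C) = 0.6635/12.01 = 0.05525, n(H) = 0.1114/1.008 = 0.1105, n(O) = 0.8839/16.00 = 0.05524
Divide by the smallest (0.05524 mol O): C 1.000, H 2.001, O 1.000
≈ 1:2:1 → CH2O

CH2O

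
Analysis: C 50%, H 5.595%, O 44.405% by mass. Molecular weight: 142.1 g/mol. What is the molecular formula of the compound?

Assume 100 g: 50 g C, 5.595 g H, 44.405 g O.
n(C) = 50/12.01 = 4.163, n(H) = 5.595/1.008 = 5.551, n(O) = 44.405/16.00 = 2.775
Divide by the smallest (2.775 mol O): C 1.500, H 2.000, O 1.000
Multiply by 2: C 3.00, H 4.00, O 2.00 → C3H4O2
Empirical-formula mass = 72.06 g/mol
n = 142.1 / 72.06 = 1.97 ≈ 2
Molecular formula = (C3H4O2)×2 = C6H8O4

C6H8O4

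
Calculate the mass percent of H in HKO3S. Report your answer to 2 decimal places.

Molar mass = 1(1.008) + 1(39.10) + 3(16.00) + 1(32.07) = 120.178 g/mol
Mass of H per mole = 1 × 1.008 = 1.008 g
% H = 1.008 / 120.178 × 100 = 0.84%

0.84%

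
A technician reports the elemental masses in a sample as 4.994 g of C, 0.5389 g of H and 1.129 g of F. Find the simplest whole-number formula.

C7H9F

n(C) = 4.994/12.01 = 0.4158, n(H) = 0.5389/1.008 = 0.5346, n(F) = 1.129/19.00 = 0.05942
Ratios (÷ 0.05942): C 6.998, H 8.997, F 1.000
→ C7H9F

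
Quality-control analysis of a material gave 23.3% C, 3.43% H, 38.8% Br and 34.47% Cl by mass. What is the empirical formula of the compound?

Assume 100 g: 23.3 g C, 3.43 g H, 38.8 g Br, 34.47 g Cl.
n(C) = 23.3/12.01 = 1.94, n(H) = 3.43/1.008 = 3.403, n(Br) = 38.8/79.90 = 0.4856, n(Cl) = 34.47/35.45 = 0.9724
Ratios (÷ 0.4856): C 3.995, H 7.007, Br 1.000, Cl 2.002
Ratio ≈ 4:7:1:2, so the empirical formula is C4H7BrCl2

C4H7BrCl2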